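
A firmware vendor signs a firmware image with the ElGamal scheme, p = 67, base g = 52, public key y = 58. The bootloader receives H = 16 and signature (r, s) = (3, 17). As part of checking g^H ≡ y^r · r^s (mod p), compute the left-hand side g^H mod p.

64

Squares mod 67: 52^1≡52, 52^2≡24, 52^4≡40, 52^8≡59, 52^16≡64
52^16 ≡ 64 (mod 67)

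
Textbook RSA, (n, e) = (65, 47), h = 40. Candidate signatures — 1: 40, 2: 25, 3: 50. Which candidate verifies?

1

Candidate 1: Squares mod 65: 40^1≡40, 40^2≡40, 40^4≡40, 40^8≡40, 40^16≡40, 40^32≡40; 47 = 32 + 8 + 4 + 2 + 1, so 40^47 ≡ 40·40·40·40·40 ≡ 40 (mod 65)
  → matches h = 40
Candidate 2: Squares mod 65: 25^1≡25, 25^2≡40, 25^4≡40, 25^8≡40, 25^16≡40, 25^32≡40; 47 = 32 + 8 + 4 + 2 + 1, so 25^47 ≡ 40·40·40·40·25 ≡ 25 (mod 65)
Candidate 3: Squares mod 65: 50^1≡50, 50^2≡30, 50^4≡55, 50^8≡35, 50^16≡55, 50^32≡35; 47 = 32 + 8 + 4 + 2 + 1, so 50^47 ≡ 35·35·55·30·50 ≡ 45 (mod 65)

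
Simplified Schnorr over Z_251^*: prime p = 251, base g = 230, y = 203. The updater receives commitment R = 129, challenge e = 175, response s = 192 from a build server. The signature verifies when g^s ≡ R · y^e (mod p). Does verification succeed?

g^s mod p:
230^2 = 52900 ≡ 190
230^4 ≡ 190^2 = 36100 ≡ 207
230^8 ≡ 207^2 = 42849 ≡ 179
230^16 ≡ 179^2 = 32041 ≡ 164
230^32 ≡ 164^2 = 26896 ≡ 39
230^64 ≡ 39^2 = 1521 ≡ 15
230^128 ≡ 15^2 = 225
192 = 128 + 64, so 230^192 ≡ 225·15 ≡ 112 (mod 251)
R · y^e mod p:
203^2 = 41209 ≡ 45
203^4 ≡ 45^2 = 2025 ≡ 17
203^8 ≡ 17^2 = 289 ≡ 38
203^16 ≡ 38^2 = 1444 ≡ 189
203^32 ≡ 189^2 = 35721 ≡ 79
203^64 ≡ 79^2 = 6241 ≡ 217
203^128 ≡ 217^2 = 47089 ≡ 152
175 = 128 + 32 + 8 + 4 + 2 + 1, so 203^175 ≡ 152·79·38·17·45·203 ≡ 32 (mod 251)
129·32 = 4128 ≡ 112 (mod 251)
112 ≡ 112 (mod 251); signature holds.

passes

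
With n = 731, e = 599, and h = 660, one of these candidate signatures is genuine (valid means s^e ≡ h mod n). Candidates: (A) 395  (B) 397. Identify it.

B

Candidate A: 395^599 mod 731 = 591
Candidate B: 397^599 mod 731 = 660
  → matches h = 660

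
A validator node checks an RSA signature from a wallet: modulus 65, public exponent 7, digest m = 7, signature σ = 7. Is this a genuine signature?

σ^7 mod 65 = 58
58 ≠ 7, so verification fails.

forged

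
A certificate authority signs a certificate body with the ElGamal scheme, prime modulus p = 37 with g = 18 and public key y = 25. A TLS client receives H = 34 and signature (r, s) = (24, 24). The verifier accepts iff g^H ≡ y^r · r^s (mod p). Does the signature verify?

does not verify

Left side g^H mod p:
18^2 = 324 ≡ 28
18^4 ≡ 28^2 = 784 ≡ 7
18^8 ≡ 7^2 = 49 ≡ 12
18^16 ≡ 12^2 = 144 ≡ 33
18^32 ≡ 33^2 = 1089 ≡ 16
34 = 32 + 2, so 18^34 ≡ 16·28 ≡ 4 (mod 37)
Right side y^r · r^s mod p:
25^2 = 625 ≡ 33
25^4 ≡ 33^2 = 1089 ≡ 16
25^8 ≡ 16^2 = 256 ≡ 34
25^16 ≡ 34^2 = 1156 ≡ 9
24 = 16 + 8, so 25^24 ≡ 9·34 ≡ 10 (mod 37)
24^2 = 576 ≡ 21
24^4 ≡ 21^2 = 441 ≡ 34
24^8 ≡ 34^2 = 1156 ≡ 9
24^16 ≡ 9^2 = 81 ≡ 7
24 = 16 + 8, so 24^24 ≡ 7·9 ≡ 26 (mod 37)
10·26 = 260 ≡ 1 (mod 37)
4 ≠ 1, so verification fails.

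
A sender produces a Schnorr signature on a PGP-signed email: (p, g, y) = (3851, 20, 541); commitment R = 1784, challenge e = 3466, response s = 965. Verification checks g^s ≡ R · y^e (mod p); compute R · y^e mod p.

2363

Squares mod 3851: 541^1≡541, 541^2≡5, 541^4≡25, 541^8≡625, 541^16≡1674, 541^32≡2599, 541^64≡147, 541^128≡2354, 541^256≡3578, 541^512≡1360, 541^1024≡1120, 541^2048≡2825
3466 = 2048 + 1024 + 256 + 128 + 8 + 2, so 541^3466 ≡ 2825·1120·3578·2354·625·5 ≡ 1208 (mod 3851)
R · y^e ≡ 1784·1208 = 2155072 ≡ 2363 (mod 3851)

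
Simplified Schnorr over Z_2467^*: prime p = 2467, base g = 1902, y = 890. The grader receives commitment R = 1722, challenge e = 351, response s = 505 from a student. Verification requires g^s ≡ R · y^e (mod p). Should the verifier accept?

g^s mod p:
1902^505 mod 2467 = 641
R · y^e mod p:
890^351 mod 2467 = 1486
1722·1486 = 2558892 ≡ 613 (mod 2467)
641 ≠ 613; the check fails.

reject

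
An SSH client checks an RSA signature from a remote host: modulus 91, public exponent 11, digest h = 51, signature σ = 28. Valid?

σ^11 mod 91 = 7
The recovered value 7 does not match the digest 51.

no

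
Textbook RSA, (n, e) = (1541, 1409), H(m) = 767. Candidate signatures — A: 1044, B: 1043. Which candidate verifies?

B

Candidate A: 1044^2 = 1089936 ≡ 449; 1044^4 ≡ 449^2 = 201601 ≡ 1271; 1044^8 ≡ 1271^2 = 1615441 ≡ 473; 1044^16 ≡ 473^2 = 223729 ≡ 284; 1044^32 ≡ 284^2 = 80656 ≡ 524; 1044^64 ≡ 524^2 = 274576 ≡ 278; 1044^128 ≡ 278^2 = 77284 ≡ 234; 1044^256 ≡ 234^2 = 54756 ≡ 821; 1044^512 ≡ 821^2 = 674041 ≡ 624; 1044^1024 ≡ 624^2 = 389376 ≡ 1044; 1409 = 1024 + 256 + 128 + 1, so 1044^1409 ≡ 1044·821·234·1044 ≡ 170 (mod 1541)
Candidate B: 1043^2 = 1087849 ≡ 1444; 1043^4 ≡ 1444^2 = 2085136 ≡ 163; 1043^8 ≡ 163^2 = 26569 ≡ 372; 1043^16 ≡ 372^2 = 138384 ≡ 1235; 1043^32 ≡ 1235^2 = 1525225 ≡ 1176; 1043^64 ≡ 1176^2 = 1382976 ≡ 699; 1043^128 ≡ 699^2 = 488601 ≡ 104; 1043^256 ≡ 104^2 = 10816 ≡ 29; 1043^512 ≡ 29^2 = 841; 1043^1024 ≡ 841^2 = 707281 ≡ 1503; 1409 = 1024 + 256 + 128 + 1, so 1043^1409 ≡ 1503·29·104·1043 ≡ 767 (mod 1541)
  → matches H(m) = 767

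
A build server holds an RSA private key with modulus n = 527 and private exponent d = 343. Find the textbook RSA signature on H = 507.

Squares mod 527: H^1≡507, H^2≡400, H^4≡319, H^8≡50, H^16≡392, H^32≡307, H^64≡443, H^128≡205, H^256≡392
343 = 256 + 64 + 16 + 4 + 2 + 1, so H^343 ≡ 392·443·392·319·400·507 ≡ 176 (mod 527)

176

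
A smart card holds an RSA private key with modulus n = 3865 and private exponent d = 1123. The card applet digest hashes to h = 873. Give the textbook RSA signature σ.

712

h^2 ≡ 873^2 = 762129 ≡ 724
h^4 ≡ 724^2 = 524176 ≡ 2401
h^8 ≡ 2401^2 = 5764801 ≡ 2086
h^16 ≡ 2086^2 = 4351396 ≡ 3271
h^32 ≡ 3271^2 = 10699441 ≡ 1121
h^64 ≡ 1121^2 = 1256641 ≡ 516
h^128 ≡ 516^2 = 266256 ≡ 3436
h^256 ≡ 3436^2 = 11806096 ≡ 2386
h^512 ≡ 2386^2 = 5692996 ≡ 3716
h^1024 ≡ 3716^2 = 13808656 ≡ 2876
1123 = 1024 + 64 + 32 + 2 + 1, so h^1123 ≡ 2876·516·1121·724·873 ≡ 712 (mod 3865)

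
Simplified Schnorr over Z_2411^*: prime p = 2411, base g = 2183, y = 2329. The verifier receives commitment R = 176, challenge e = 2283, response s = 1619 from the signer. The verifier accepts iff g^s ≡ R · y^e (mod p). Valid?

no

g^s mod p:
2183^2 = 4765489 ≡ 1353
2183^4 ≡ 1353^2 = 1830609 ≡ 660
2183^8 ≡ 660^2 = 435600 ≡ 1620
2183^16 ≡ 1620^2 = 2624400 ≡ 1232
2183^32 ≡ 1232^2 = 1517824 ≡ 1305
2183^64 ≡ 1305^2 = 1703025 ≡ 859
2183^128 ≡ 859^2 = 737881 ≡ 115
2183^256 ≡ 115^2 = 13225 ≡ 1170
2183^512 ≡ 1170^2 = 1368900 ≡ 1863
2183^1024 ≡ 1863^2 = 3470769 ≡ 1340
1619 = 1024 + 512 + 64 + 16 + 2 + 1, so 2183^1619 ≡ 1340·1863·859·1232·1353·2183 ≡ 1026 (mod 2411)
R · y^e mod p:
2329^2 = 5424241 ≡ 1902
2329^4 ≡ 1902^2 = 3617604 ≡ 1104
2329^8 ≡ 1104^2 = 1218816 ≡ 1261
2329^16 ≡ 1261^2 = 1590121 ≡ 1272
2329^32 ≡ 1272^2 = 1617984 ≡ 203
2329^64 ≡ 203^2 = 41209 ≡ 222
2329^128 ≡ 222^2 = 49284 ≡ 1064
2329^256 ≡ 1064^2 = 1132096 ≡ 1337
2329^512 ≡ 1337^2 = 1787569 ≡ 1018
2329^1024 ≡ 1018^2 = 1036324 ≡ 2005
2329^2048 ≡ 2005^2 = 4020025 ≡ 888
2283 = 2048 + 128 + 64 + 32 + 8 + 2 + 1, so 2329^2283 ≡ 888·1064·222·203·1261·1902·2329 ≡ 1500 (mod 2411)
176·1500 = 264000 ≡ 1201 (mod 2411)
1026 ≠ 1201; the check fails.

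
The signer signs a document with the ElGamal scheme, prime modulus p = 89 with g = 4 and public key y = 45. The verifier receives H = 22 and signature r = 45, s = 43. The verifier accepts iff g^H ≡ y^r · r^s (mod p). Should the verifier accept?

Left side g^H mod p:
Squares mod 89: 4^1≡4, 4^2≡16, 4^4≡78, 4^8≡32, 4^16≡45
22 = 16 + 4 + 2, so 4^22 ≡ 45·78·16 ≡ 1 (mod 89)
Right side y^r · r^s mod p:
Squares mod 89: 45^1≡45, 45^2≡67, 45^4≡39, 45^8≡8, 45^16≡64, 45^32≡2
45 = 32 + 8 + 4 + 1, so 45^45 ≡ 2·8·39·45 ≡ 45 (mod 89)
Squares mod 89: 45^1≡45, 45^2≡67, 45^4≡39, 45^8≡8, 45^16≡64, 45^32≡2
43 = 32 + 8 + 2 + 1, so 45^43 ≡ 2·8·67·45 ≡ 2 (mod 89)
45·2 = 90 ≡ 1 (mod 89)
1 ≡ 1 (mod 89), so the signature is genuine.

accept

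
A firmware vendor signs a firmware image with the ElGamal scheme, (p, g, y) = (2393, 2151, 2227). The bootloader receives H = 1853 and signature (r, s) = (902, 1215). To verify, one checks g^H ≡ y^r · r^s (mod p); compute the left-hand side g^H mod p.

2151^1853 mod 2393 = 940

940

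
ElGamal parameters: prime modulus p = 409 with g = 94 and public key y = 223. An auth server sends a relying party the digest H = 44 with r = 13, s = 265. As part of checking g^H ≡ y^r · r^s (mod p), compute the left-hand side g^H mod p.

Squares mod 409: 94^1≡94, 94^2≡247, 94^4≡68, 94^8≡125, 94^16≡83, 94^32≡345
44 = 32 + 8 + 4, so 94^44 ≡ 345·125·68 ≡ 379 (mod 409)

379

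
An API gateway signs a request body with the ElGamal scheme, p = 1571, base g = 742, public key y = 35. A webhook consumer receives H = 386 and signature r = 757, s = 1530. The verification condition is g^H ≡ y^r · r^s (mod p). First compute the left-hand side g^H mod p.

742^2 = 550564 ≡ 714
742^4 ≡ 714^2 = 509796 ≡ 792
742^8 ≡ 792^2 = 627264 ≡ 435
742^16 ≡ 435^2 = 189225 ≡ 705
742^32 ≡ 705^2 = 497025 ≡ 589
742^64 ≡ 589^2 = 346921 ≡ 1301
742^128 ≡ 1301^2 = 1692601 ≡ 634
742^256 ≡ 634^2 = 401956 ≡ 1351
386 = 256 + 128 + 2, so 742^386 ≡ 1351·634·714 ≡ 112 (mod 1571)

112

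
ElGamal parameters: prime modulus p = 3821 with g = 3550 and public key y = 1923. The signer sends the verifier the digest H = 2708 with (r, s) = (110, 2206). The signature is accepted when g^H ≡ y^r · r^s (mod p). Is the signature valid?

valid

Left side g^H mod p:
Squares mod 3821: 3550^1≡3550, 3550^2≡842, 3550^4≡2079, 3550^8≡690, 3550^16≡2296, 3550^32≡2457, 3550^64≡3490, 3550^128≡2573, 3550^256≡2357, 3550^512≡3536, 3550^1024≡984, 3550^2048≡1543
2708 = 2048 + 512 + 128 + 16 + 4, so 3550^2708 ≡ 1543·3536·2573·2296·2079 ≡ 908 (mod 3821)
Right side y^r · r^s mod p:
Squares mod 3821: 1923^1≡1923, 1923^2≡3022, 1923^4≡294, 1923^8≡2374, 1923^16≡3722, 1923^32≡2159, 1923^64≡3482
110 = 64 + 32 + 8 + 4 + 2, so 1923^110 ≡ 3482·2159·2374·294·3022 ≡ 774 (mod 3821)
Squares mod 3821: 110^1≡110, 110^2≡637, 110^4≡743, 110^8≡1825, 110^16≡2534, 110^32≡1876, 110^64≡235, 110^128≡1731, 110^256≡697, 110^512≡542, 110^1024≡3368, 110^2048≡2696
2206 = 2048 + 128 + 16 + 8 + 4 + 2, so 110^2206 ≡ 2696·1731·2534·1825·743·637 ≡ 2588 (mod 3821)
774·2588 = 2003112 ≡ 908 (mod 3821)
908 ≡ 908 (mod 3821), so the signature is genuine.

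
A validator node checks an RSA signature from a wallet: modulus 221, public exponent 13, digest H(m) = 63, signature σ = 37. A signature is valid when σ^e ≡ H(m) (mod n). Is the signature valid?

Squares mod 221: σ^1≡37, σ^2≡43, σ^4≡81, σ^8≡152
13 = 8 + 4 + 1, so σ^13 ≡ 152·81·37 ≡ 63 (mod 221)
63 = H(m), so the signature checks out.

valid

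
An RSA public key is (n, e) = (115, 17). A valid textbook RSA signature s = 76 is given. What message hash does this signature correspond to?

111

s^2 ≡ 76^2 = 5776 ≡ 26
s^4 ≡ 26^2 = 676 ≡ 101
s^8 ≡ 101^2 = 10201 ≡ 81
s^16 ≡ 81^2 = 6561 ≡ 6
17 = 16 + 1, so s^17 ≡ 6·76 ≡ 111 (mod 115)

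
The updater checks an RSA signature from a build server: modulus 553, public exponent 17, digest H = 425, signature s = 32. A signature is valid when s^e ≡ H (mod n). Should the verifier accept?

s^2 ≡ 32^2 = 1024 ≡ 471
s^4 ≡ 471^2 = 221841 ≡ 88
s^8 ≡ 88^2 = 7744 ≡ 2
s^16 ≡ 2^2 = 4
17 = 16 + 1, so s^17 ≡ 4·32 ≡ 128 (mod 553)
The recovered value 128 does not match the digest 425.

reject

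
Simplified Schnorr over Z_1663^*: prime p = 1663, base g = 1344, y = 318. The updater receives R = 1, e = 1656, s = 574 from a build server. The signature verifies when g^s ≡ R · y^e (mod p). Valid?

no

g^s mod p:
1344^2 = 1806336 ≡ 318
1344^4 ≡ 318^2 = 101124 ≡ 1344
1344^8 ≡ 1344^2 = 1806336 ≡ 318
1344^16 ≡ 318^2 = 101124 ≡ 1344
1344^32 ≡ 1344^2 = 1806336 ≡ 318
1344^64 ≡ 318^2 = 101124 ≡ 1344
1344^128 ≡ 1344^2 = 1806336 ≡ 318
1344^256 ≡ 318^2 = 101124 ≡ 1344
1344^512 ≡ 1344^2 = 1806336 ≡ 318
574 = 512 + 32 + 16 + 8 + 4 + 2, so 1344^574 ≡ 318·318·1344·318·1344·318 ≡ 1344 (mod 1663)
R · y^e mod p:
318^2 = 101124 ≡ 1344
318^4 ≡ 1344^2 = 1806336 ≡ 318
318^8 ≡ 318^2 = 101124 ≡ 1344
318^16 ≡ 1344^2 = 1806336 ≡ 318
318^32 ≡ 318^2 = 101124 ≡ 1344
318^64 ≡ 1344^2 = 1806336 ≡ 318
318^128 ≡ 318^2 = 101124 ≡ 1344
318^256 ≡ 1344^2 = 1806336 ≡ 318
318^512 ≡ 318^2 = 101124 ≡ 1344
318^1024 ≡ 1344^2 = 1806336 ≡ 318
1656 = 1024 + 512 + 64 + 32 + 16 + 8, so 318^1656 ≡ 318·1344·318·1344·318·1344 ≡ 1 (mod 1663)
1·1 = 1 ≡ 1 (mod 1663)
1344 ≠ 1; the check fails.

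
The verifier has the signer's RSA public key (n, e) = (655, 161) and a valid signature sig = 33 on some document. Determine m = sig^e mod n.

sig^161 mod 655 = 123

123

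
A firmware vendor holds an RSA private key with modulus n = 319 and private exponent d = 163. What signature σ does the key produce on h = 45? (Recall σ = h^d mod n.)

h^2 ≡ 45^2 = 2025 ≡ 111
h^4 ≡ 111^2 = 12321 ≡ 199
h^8 ≡ 199^2 = 39601 ≡ 45
h^16 ≡ 45^2 = 2025 ≡ 111
h^32 ≡ 111^2 = 12321 ≡ 199
h^64 ≡ 199^2 = 39601 ≡ 45
h^128 ≡ 45^2 = 2025 ≡ 111
163 = 128 + 32 + 2 + 1, so h^163 ≡ 111·199·111·45 ≡ 111 (mod 319)

111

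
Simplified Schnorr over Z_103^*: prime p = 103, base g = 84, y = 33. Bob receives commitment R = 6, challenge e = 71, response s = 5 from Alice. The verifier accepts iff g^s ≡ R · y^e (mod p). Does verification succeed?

passes

g^s mod p:
84^2 = 7056 ≡ 52
84^4 ≡ 52^2 = 2704 ≡ 26
5 = 4 + 1, so 84^5 ≡ 26·84 ≡ 21 (mod 103)
R · y^e mod p:
33^2 = 1089 ≡ 59
33^4 ≡ 59^2 = 3481 ≡ 82
33^8 ≡ 82^2 = 6724 ≡ 29
33^16 ≡ 29^2 = 841 ≡ 17
33^32 ≡ 17^2 = 289 ≡ 83
33^64 ≡ 83^2 = 6889 ≡ 91
71 = 64 + 4 + 2 + 1, so 33^71 ≡ 91·82·59·33 ≡ 55 (mod 103)
6·55 = 330 ≡ 21 (mod 103)
21 ≡ 21 (mod 103); signature holds.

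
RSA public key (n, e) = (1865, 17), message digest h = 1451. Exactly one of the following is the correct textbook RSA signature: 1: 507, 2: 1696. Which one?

2

Candidate 1: 507^2 = 257049 ≡ 1544; 507^4 ≡ 1544^2 = 2383936 ≡ 466; 507^8 ≡ 466^2 = 217156 ≡ 816; 507^16 ≡ 816^2 = 665856 ≡ 51; 17 = 16 + 1, so 507^17 ≡ 51·507 ≡ 1612 (mod 1865)
Candidate 2: 1696^2 = 2876416 ≡ 586; 1696^4 ≡ 586^2 = 343396 ≡ 236; 1696^8 ≡ 236^2 = 55696 ≡ 1611; 1696^16 ≡ 1611^2 = 2595321 ≡ 1106; 17 = 16 + 1, so 1696^17 ≡ 1106·1696 ≡ 1451 (mod 1865)
  → matches h = 1451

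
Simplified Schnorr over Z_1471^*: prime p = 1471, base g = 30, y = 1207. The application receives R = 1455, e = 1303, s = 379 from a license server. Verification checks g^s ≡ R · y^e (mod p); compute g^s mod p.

898

30^2 = 900
30^4 ≡ 900^2 = 810000 ≡ 950
30^8 ≡ 950^2 = 902500 ≡ 777
30^16 ≡ 777^2 = 603729 ≡ 619
30^32 ≡ 619^2 = 383161 ≡ 701
30^64 ≡ 701^2 = 491401 ≡ 87
30^128 ≡ 87^2 = 7569 ≡ 214
30^256 ≡ 214^2 = 45796 ≡ 195
379 = 256 + 64 + 32 + 16 + 8 + 2 + 1, so 30^379 ≡ 195·87·701·619·777·900·30 ≡ 898 (mod 1471)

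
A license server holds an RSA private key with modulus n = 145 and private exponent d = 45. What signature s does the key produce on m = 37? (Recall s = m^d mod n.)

97

m^2 ≡ 37^2 = 1369 ≡ 64
m^4 ≡ 64^2 = 4096 ≡ 36
m^8 ≡ 36^2 = 1296 ≡ 136
m^16 ≡ 136^2 = 18496 ≡ 81
m^32 ≡ 81^2 = 6561 ≡ 36
45 = 32 + 8 + 4 + 1, so m^45 ≡ 36·136·36·37 ≡ 97 (mod 145)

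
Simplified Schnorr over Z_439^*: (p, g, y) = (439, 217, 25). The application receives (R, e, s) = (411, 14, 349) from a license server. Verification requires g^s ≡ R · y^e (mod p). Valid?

yes

g^s mod p:
217^349 mod 439 = 404
R · y^e mod p:
25^14 mod 439 = 111
411·111 = 45621 ≡ 404 (mod 439)
404 ≡ 404 (mod 439); signature holds.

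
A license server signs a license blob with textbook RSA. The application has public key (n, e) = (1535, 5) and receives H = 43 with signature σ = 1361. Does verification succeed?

σ^2 ≡ 1361^2 = 1852321 ≡ 1111
σ^4 ≡ 1111^2 = 1234321 ≡ 181
5 = 4 + 1, so σ^5 ≡ 181·1361 ≡ 741 (mod 1535)
σ^5 mod 1535 = 741, but H = 43.

fails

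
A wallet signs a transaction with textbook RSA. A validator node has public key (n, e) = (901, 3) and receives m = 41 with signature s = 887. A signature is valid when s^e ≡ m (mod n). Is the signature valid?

Squares mod 901: s^1≡887, s^2≡196
3 = 2 + 1, so s^3 ≡ 196·887 ≡ 860 (mod 901)
860 ≠ 41, so verification fails.

invalid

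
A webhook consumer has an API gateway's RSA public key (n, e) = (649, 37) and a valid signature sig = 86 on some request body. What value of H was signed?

312

Squares mod 649: sig^1≡86, sig^2≡257, sig^4≡500, sig^8≡135, sig^16≡53, sig^32≡213
37 = 32 + 4 + 1, so sig^37 ≡ 213·500·86 ≡ 312 (mod 649)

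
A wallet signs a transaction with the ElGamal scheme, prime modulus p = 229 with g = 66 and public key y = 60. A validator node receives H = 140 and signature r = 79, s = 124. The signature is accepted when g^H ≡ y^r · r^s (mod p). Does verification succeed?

Left side g^H mod p:
66^2 = 4356 ≡ 5
66^4 ≡ 5^2 = 25
66^8 ≡ 25^2 = 625 ≡ 167
66^16 ≡ 167^2 = 27889 ≡ 180
66^32 ≡ 180^2 = 32400 ≡ 111
66^64 ≡ 111^2 = 12321 ≡ 184
66^128 ≡ 184^2 = 33856 ≡ 193
140 = 128 + 8 + 4, so 66^140 ≡ 193·167·25 ≡ 153 (mod 229)
Right side y^r · r^s mod p:
60^2 = 3600 ≡ 165
60^4 ≡ 165^2 = 27225 ≡ 203
60^8 ≡ 203^2 = 41209 ≡ 218
60^16 ≡ 218^2 = 47524 ≡ 121
60^32 ≡ 121^2 = 14641 ≡ 214
60^64 ≡ 214^2 = 45796 ≡ 225
79 = 64 + 8 + 4 + 2 + 1, so 60^79 ≡ 225·218·203·165·60 ≡ 53 (mod 229)
79^2 = 6241 ≡ 58
79^4 ≡ 58^2 = 3364 ≡ 158
79^8 ≡ 158^2 = 24964 ≡ 3
79^16 ≡ 3^2 = 9
79^32 ≡ 9^2 = 81
79^64 ≡ 81^2 = 6561 ≡ 149
124 = 64 + 32 + 16 + 8 + 4, so 79^124 ≡ 149·81·9·3·158 ≡ 55 (mod 229)
53·55 = 2915 ≡ 167 (mod 229)
153 ≠ 167, so verification fails.

fails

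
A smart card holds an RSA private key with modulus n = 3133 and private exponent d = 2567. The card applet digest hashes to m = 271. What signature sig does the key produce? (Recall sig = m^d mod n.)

Squares mod 3133: m^1≡271, m^2≡1382, m^4≡1927, m^8≡724, m^16≡965, m^32≡724, m^64≡965, m^128≡724, m^256≡965, m^512≡724, m^1024≡965, m^2048≡724
2567 = 2048 + 512 + 4 + 2 + 1, so m^2567 ≡ 724·724·1927·1382·271 ≡ 474 (mod 3133)

474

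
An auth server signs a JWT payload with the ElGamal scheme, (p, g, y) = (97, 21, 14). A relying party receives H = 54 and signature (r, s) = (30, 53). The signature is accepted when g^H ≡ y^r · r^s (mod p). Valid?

no

Left side g^H mod p:
21^2 = 441 ≡ 53
21^4 ≡ 53^2 = 2809 ≡ 93
21^8 ≡ 93^2 = 8649 ≡ 16
21^16 ≡ 16^2 = 256 ≡ 62
21^32 ≡ 62^2 = 3844 ≡ 61
54 = 32 + 16 + 4 + 2, so 21^54 ≡ 61·62·93·53 ≡ 18 (mod 97)
Right side y^r · r^s mod p:
14^2 = 196 ≡ 2
14^4 ≡ 2^2 = 4
14^8 ≡ 4^2 = 16
14^16 ≡ 16^2 = 256 ≡ 62
30 = 16 + 8 + 4 + 2, so 14^30 ≡ 62·16·4·2 ≡ 79 (mod 97)
30^2 = 900 ≡ 27
30^4 ≡ 27^2 = 729 ≡ 50
30^8 ≡ 50^2 = 2500 ≡ 75
30^16 ≡ 75^2 = 5625 ≡ 96
30^32 ≡ 96^2 = 9216 ≡ 1
53 = 32 + 16 + 4 + 1, so 30^53 ≡ 1·96·50·30 ≡ 52 (mod 97)
79·52 = 4108 ≡ 34 (mod 97)
18 ≠ 34, so verification fails.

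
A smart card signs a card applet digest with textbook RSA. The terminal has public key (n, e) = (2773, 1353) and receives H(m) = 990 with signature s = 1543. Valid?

no

s^1353 mod 2773 = 1806
The recovered value 1806 does not match the digest 990.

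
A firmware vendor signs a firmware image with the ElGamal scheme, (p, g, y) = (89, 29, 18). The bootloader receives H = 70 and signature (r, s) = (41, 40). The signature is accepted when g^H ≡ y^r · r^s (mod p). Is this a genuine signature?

genuine

Left side g^H mod p:
29^2 = 841 ≡ 40
29^4 ≡ 40^2 = 1600 ≡ 87
29^8 ≡ 87^2 = 7569 ≡ 4
29^16 ≡ 4^2 = 16
29^32 ≡ 16^2 = 256 ≡ 78
29^64 ≡ 78^2 = 6084 ≡ 32
70 = 64 + 4 + 2, so 29^70 ≡ 32·87·40 ≡ 21 (mod 89)
Right side y^r · r^s mod p:
18^2 = 324 ≡ 57
18^4 ≡ 57^2 = 3249 ≡ 45
18^8 ≡ 45^2 = 2025 ≡ 67
18^16 ≡ 67^2 = 4489 ≡ 39
18^32 ≡ 39^2 = 1521 ≡ 8
41 = 32 + 8 + 1, so 18^41 ≡ 8·67·18 ≡ 36 (mod 89)
41^2 = 1681 ≡ 79
41^4 ≡ 79^2 = 6241 ≡ 11
41^8 ≡ 11^2 = 121 ≡ 32
41^16 ≡ 32^2 = 1024 ≡ 45
41^32 ≡ 45^2 = 2025 ≡ 67
40 = 32 + 8, so 41^40 ≡ 67·32 ≡ 8 (mod 89)
36·8 = 288 ≡ 21 (mod 89)
21 ≡ 21 (mod 89), so the signature is genuine.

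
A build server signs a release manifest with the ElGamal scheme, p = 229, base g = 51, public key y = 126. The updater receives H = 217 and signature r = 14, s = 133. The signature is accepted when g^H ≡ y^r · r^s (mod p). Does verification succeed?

Left side g^H mod p:
51^2 = 2601 ≡ 82
51^4 ≡ 82^2 = 6724 ≡ 83
51^8 ≡ 83^2 = 6889 ≡ 19
51^16 ≡ 19^2 = 361 ≡ 132
51^32 ≡ 132^2 = 17424 ≡ 20
51^64 ≡ 20^2 = 400 ≡ 171
51^128 ≡ 171^2 = 29241 ≡ 158
217 = 128 + 64 + 16 + 8 + 1, so 51^217 ≡ 158·171·132·19·51 ≡ 183 (mod 229)
Right side y^r · r^s mod p:
126^2 = 15876 ≡ 75
126^4 ≡ 75^2 = 5625 ≡ 129
126^8 ≡ 129^2 = 16641 ≡ 153
14 = 8 + 4 + 2, so 126^14 ≡ 153·129·75 ≡ 19 (mod 229)
14^2 = 196
14^4 ≡ 196^2 = 38416 ≡ 173
14^8 ≡ 173^2 = 29929 ≡ 159
14^16 ≡ 159^2 = 25281 ≡ 91
14^32 ≡ 91^2 = 8281 ≡ 37
14^64 ≡ 37^2 = 1369 ≡ 224
14^128 ≡ 224^2 = 50176 ≡ 25
133 = 128 + 4 + 1, so 14^133 ≡ 25·173·14 ≡ 94 (mod 229)
19·94 = 1786 ≡ 183 (mod 229)
183 ≡ 183 (mod 229), so the signature is genuine.

passes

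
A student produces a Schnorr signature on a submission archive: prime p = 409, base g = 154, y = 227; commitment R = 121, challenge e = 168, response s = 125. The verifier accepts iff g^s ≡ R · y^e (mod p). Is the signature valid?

g^s mod p:
154^2 = 23716 ≡ 403
154^4 ≡ 403^2 = 162409 ≡ 36
154^8 ≡ 36^2 = 1296 ≡ 69
154^16 ≡ 69^2 = 4761 ≡ 262
154^32 ≡ 262^2 = 68644 ≡ 341
154^64 ≡ 341^2 = 116281 ≡ 125
125 = 64 + 32 + 16 + 8 + 4 + 1, so 154^125 ≡ 125·341·262·69·36·154 ≡ 196 (mod 409)
R · y^e mod p:
227^2 = 51529 ≡ 404
227^4 ≡ 404^2 = 163216 ≡ 25
227^8 ≡ 25^2 = 625 ≡ 216
227^16 ≡ 216^2 = 46656 ≡ 30
227^32 ≡ 30^2 = 900 ≡ 82
227^64 ≡ 82^2 = 6724 ≡ 180
227^128 ≡ 180^2 = 32400 ≡ 89
168 = 128 + 32 + 8, so 227^168 ≡ 89·82·216 ≡ 82 (mod 409)
121·82 = 9922 ≡ 106 (mod 409)
196 ≠ 106; the check fails.

invalid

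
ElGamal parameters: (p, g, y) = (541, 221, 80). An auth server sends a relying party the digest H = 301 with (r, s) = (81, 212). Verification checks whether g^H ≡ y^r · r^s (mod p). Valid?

yes

Left side g^H mod p:
221^2 = 48841 ≡ 151
221^4 ≡ 151^2 = 22801 ≡ 79
221^8 ≡ 79^2 = 6241 ≡ 290
221^16 ≡ 290^2 = 84100 ≡ 245
221^32 ≡ 245^2 = 60025 ≡ 515
221^64 ≡ 515^2 = 265225 ≡ 135
221^128 ≡ 135^2 = 18225 ≡ 372
221^256 ≡ 372^2 = 138384 ≡ 429
301 = 256 + 32 + 8 + 4 + 1, so 221^301 ≡ 429·515·290·79·221 ≡ 159 (mod 541)
Right side y^r · r^s mod p:
80^2 = 6400 ≡ 449
80^4 ≡ 449^2 = 201601 ≡ 349
80^8 ≡ 349^2 = 121801 ≡ 76
80^16 ≡ 76^2 = 5776 ≡ 366
80^32 ≡ 366^2 = 133956 ≡ 329
80^64 ≡ 329^2 = 108241 ≡ 41
81 = 64 + 16 + 1, so 80^81 ≡ 41·366·80 ≡ 1 (mod 541)
81^2 = 6561 ≡ 69
81^4 ≡ 69^2 = 4761 ≡ 433
81^8 ≡ 433^2 = 187489 ≡ 303
81^16 ≡ 303^2 = 91809 ≡ 380
81^32 ≡ 380^2 = 144400 ≡ 494
81^64 ≡ 494^2 = 244036 ≡ 45
81^128 ≡ 45^2 = 2025 ≡ 402
212 = 128 + 64 + 16 + 4, so 81^212 ≡ 402·45·380·433 ≡ 159 (mod 541)
1·159 = 159 ≡ 159 (mod 541)
159 ≡ 159 (mod 541), so the signature is genuine.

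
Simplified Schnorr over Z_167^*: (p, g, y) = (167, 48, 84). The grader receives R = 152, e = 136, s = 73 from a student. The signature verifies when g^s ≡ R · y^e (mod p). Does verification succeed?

g^s mod p:
48^2 = 2304 ≡ 133
48^4 ≡ 133^2 = 17689 ≡ 154
48^8 ≡ 154^2 = 23716 ≡ 2
48^16 ≡ 2^2 = 4
48^32 ≡ 4^2 = 16
48^64 ≡ 16^2 = 256 ≡ 89
73 = 64 + 8 + 1, so 48^73 ≡ 89·2·48 ≡ 27 (mod 167)
R · y^e mod p:
84^2 = 7056 ≡ 42
84^4 ≡ 42^2 = 1764 ≡ 94
84^8 ≡ 94^2 = 8836 ≡ 152
84^16 ≡ 152^2 = 23104 ≡ 58
84^32 ≡ 58^2 = 3364 ≡ 24
84^64 ≡ 24^2 = 576 ≡ 75
84^128 ≡ 75^2 = 5625 ≡ 114
136 = 128 + 8, so 84^136 ≡ 114·152 ≡ 127 (mod 167)
152·127 = 19304 ≡ 99 (mod 167)
27 ≠ 99; the check fails.

fails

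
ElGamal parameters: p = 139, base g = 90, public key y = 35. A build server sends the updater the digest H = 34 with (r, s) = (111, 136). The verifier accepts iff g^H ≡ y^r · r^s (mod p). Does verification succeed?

Left side g^H mod p:
90^2 = 8100 ≡ 38
90^4 ≡ 38^2 = 1444 ≡ 54
90^8 ≡ 54^2 = 2916 ≡ 136
90^16 ≡ 136^2 = 18496 ≡ 9
90^32 ≡ 9^2 = 81
34 = 32 + 2, so 90^34 ≡ 81·38 ≡ 20 (mod 139)
Right side y^r · r^s mod p:
35^2 = 1225 ≡ 113
35^4 ≡ 113^2 = 12769 ≡ 120
35^8 ≡ 120^2 = 14400 ≡ 83
35^16 ≡ 83^2 = 6889 ≡ 78
35^32 ≡ 78^2 = 6084 ≡ 107
35^64 ≡ 107^2 = 11449 ≡ 51
111 = 64 + 32 + 8 + 4 + 2 + 1, so 35^111 ≡ 51·107·83·120·113·35 ≡ 112 (mod 139)
111^2 = 12321 ≡ 89
111^4 ≡ 89^2 = 7921 ≡ 137
111^8 ≡ 137^2 = 18769 ≡ 4
111^16 ≡ 4^2 = 16
111^32 ≡ 16^2 = 256 ≡ 117
111^64 ≡ 117^2 = 13689 ≡ 67
111^128 ≡ 67^2 = 4489 ≡ 41
136 = 128 + 8, so 111^136 ≡ 41·4 ≡ 25 (mod 139)
112·25 = 2800 ≡ 20 (mod 139)
20 ≡ 20 (mod 139), so the signature is genuine.

passes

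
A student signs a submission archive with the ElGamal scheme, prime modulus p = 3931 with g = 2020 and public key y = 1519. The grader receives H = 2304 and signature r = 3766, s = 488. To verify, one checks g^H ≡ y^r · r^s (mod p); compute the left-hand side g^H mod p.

2020^2 = 4080400 ≡ 22
2020^4 ≡ 22^2 = 484
2020^8 ≡ 484^2 = 234256 ≡ 2327
2020^16 ≡ 2327^2 = 5414929 ≡ 1942
2020^32 ≡ 1942^2 = 3771364 ≡ 1535
2020^64 ≡ 1535^2 = 2356225 ≡ 1556
2020^128 ≡ 1556^2 = 2421136 ≡ 3571
2020^256 ≡ 3571^2 = 12752041 ≡ 3808
2020^512 ≡ 3808^2 = 14500864 ≡ 3336
2020^1024 ≡ 3336^2 = 11128896 ≡ 235
2020^2048 ≡ 235^2 = 55225 ≡ 191
2304 = 2048 + 256, so 2020^2304 ≡ 191·3808 ≡ 93 (mod 3931)

93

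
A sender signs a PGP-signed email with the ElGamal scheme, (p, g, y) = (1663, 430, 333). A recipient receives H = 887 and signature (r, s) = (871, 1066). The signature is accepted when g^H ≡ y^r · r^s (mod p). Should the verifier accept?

accept

Left side g^H mod p:
Squares mod 1663: 430^1≡430, 430^2≡307, 430^4≡1121, 430^8≡1076, 430^16≡328, 430^32≡1152, 430^64≡30, 430^128≡900, 430^256≡119, 430^512≡857
887 = 512 + 256 + 64 + 32 + 16 + 4 + 2 + 1, so 430^887 ≡ 857·119·30·1152·328·1121·307·430 ≡ 510 (mod 1663)
Right side y^r · r^s mod p:
Squares mod 1663: 333^1≡333, 333^2≡1131, 333^4≡314, 333^8≡479, 333^16≡1610, 333^32≡1146, 333^64≡1209, 333^128≡1567, 333^256≡901, 333^512≡257
871 = 512 + 256 + 64 + 32 + 4 + 2 + 1, so 333^871 ≡ 257·901·1209·1146·314·1131·333 ≡ 1519 (mod 1663)
Squares mod 1663: 871^1≡871, 871^2≡313, 871^4≡1515, 871^8≡285, 871^16≡1401, 871^32≡461, 871^64≡1320, 871^128≡1239, 871^256≡172, 871^512≡1313, 871^1024≡1101
1066 = 1024 + 32 + 8 + 2, so 871^1066 ≡ 1101·461·285·313 ≡ 1313 (mod 1663)
1519·1313 = 1994447 ≡ 510 (mod 1663)
510 ≡ 510 (mod 1663), so the signature is genuine.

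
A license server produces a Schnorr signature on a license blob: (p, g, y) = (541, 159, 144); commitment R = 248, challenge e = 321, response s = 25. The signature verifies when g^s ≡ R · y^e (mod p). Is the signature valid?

invalid

g^s mod p:
Squares mod 541: 159^1≡159, 159^2≡395, 159^4≡217, 159^8≡22, 159^16≡484
25 = 16 + 8 + 1, so 159^25 ≡ 484·22·159 ≡ 243 (mod 541)
R · y^e mod p:
Squares mod 541: 144^1≡144, 144^2≡178, 144^4≡306, 144^8≡43, 144^16≡226, 144^32≡222, 144^64≡53, 144^128≡104, 144^256≡537
321 = 256 + 64 + 1, so 144^321 ≡ 537·53·144 ≡ 309 (mod 541)
248·309 = 76632 ≡ 351 (mod 541)
243 ≠ 351; the check fails.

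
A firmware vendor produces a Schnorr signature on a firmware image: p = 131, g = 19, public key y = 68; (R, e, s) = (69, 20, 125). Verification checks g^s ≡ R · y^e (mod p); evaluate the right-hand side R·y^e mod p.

68^2 = 4624 ≡ 39
68^4 ≡ 39^2 = 1521 ≡ 80
68^8 ≡ 80^2 = 6400 ≡ 112
68^16 ≡ 112^2 = 12544 ≡ 99
20 = 16 + 4, so 68^20 ≡ 99·80 ≡ 60 (mod 131)
R · y^e ≡ 69·60 = 4140 ≡ 79 (mod 131)

79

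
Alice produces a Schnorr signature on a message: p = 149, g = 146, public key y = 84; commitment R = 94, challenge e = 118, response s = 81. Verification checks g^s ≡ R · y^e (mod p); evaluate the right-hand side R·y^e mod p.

Squares mod 149: 84^1≡84, 84^2≡53, 84^4≡127, 84^8≡37, 84^16≡28, 84^32≡39, 84^64≡31
118 = 64 + 32 + 16 + 4 + 2, so 84^118 ≡ 31·39·28·127·53 ≡ 9 (mod 149)
R · y^e ≡ 94·9 = 846 ≡ 101 (mod 149)

101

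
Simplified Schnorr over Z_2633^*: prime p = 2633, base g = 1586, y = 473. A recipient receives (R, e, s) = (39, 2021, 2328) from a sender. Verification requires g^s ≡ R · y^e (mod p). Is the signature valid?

g^s mod p:
1586^2328 mod 2633 = 842
R · y^e mod p:
473^2021 mod 2633 = 2182
39·2182 = 85098 ≡ 842 (mod 2633)
842 ≡ 842 (mod 2633); signature holds.

valid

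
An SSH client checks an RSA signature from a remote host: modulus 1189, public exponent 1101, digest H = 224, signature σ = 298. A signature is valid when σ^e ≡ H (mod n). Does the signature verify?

σ^2 ≡ 298^2 = 88804 ≡ 818
σ^4 ≡ 818^2 = 669124 ≡ 906
σ^8 ≡ 906^2 = 820836 ≡ 426
σ^16 ≡ 426^2 = 181476 ≡ 748
σ^32 ≡ 748^2 = 559504 ≡ 674
σ^64 ≡ 674^2 = 454276 ≡ 78
σ^128 ≡ 78^2 = 6084 ≡ 139
σ^256 ≡ 139^2 = 19321 ≡ 297
σ^512 ≡ 297^2 = 88209 ≡ 223
σ^1024 ≡ 223^2 = 49729 ≡ 980
1101 = 1024 + 64 + 8 + 4 + 1, so σ^1101 ≡ 980·78·426·906·298 ≡ 276 (mod 1189)
The recovered value 276 does not match the digest 224.

does not verify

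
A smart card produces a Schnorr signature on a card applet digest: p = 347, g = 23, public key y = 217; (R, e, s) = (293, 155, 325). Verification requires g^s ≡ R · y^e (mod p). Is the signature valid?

valid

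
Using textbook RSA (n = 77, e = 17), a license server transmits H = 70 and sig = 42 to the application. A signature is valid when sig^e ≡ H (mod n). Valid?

yes

sig^2 ≡ 42^2 = 1764 ≡ 70
sig^4 ≡ 70^2 = 4900 ≡ 49
sig^8 ≡ 49^2 = 2401 ≡ 14
sig^16 ≡ 14^2 = 196 ≡ 42
17 = 16 + 1, so sig^17 ≡ 42·42 ≡ 70 (mod 77)
sig^17 mod 77 = 70 matches H.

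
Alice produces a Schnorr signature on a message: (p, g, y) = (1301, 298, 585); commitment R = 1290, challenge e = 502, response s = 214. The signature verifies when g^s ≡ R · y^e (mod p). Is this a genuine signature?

genuine

g^s mod p:
298^2 = 88804 ≡ 336
298^4 ≡ 336^2 = 112896 ≡ 1010
298^8 ≡ 1010^2 = 1020100 ≡ 116
298^16 ≡ 116^2 = 13456 ≡ 446
298^32 ≡ 446^2 = 198916 ≡ 1164
298^64 ≡ 1164^2 = 1354896 ≡ 555
298^128 ≡ 555^2 = 308025 ≡ 989
214 = 128 + 64 + 16 + 4 + 2, so 298^214 ≡ 989·555·446·1010·336 ≡ 1292 (mod 1301)
R · y^e mod p:
585^2 = 342225 ≡ 62
585^4 ≡ 62^2 = 3844 ≡ 1242
585^8 ≡ 1242^2 = 1542564 ≡ 879
585^16 ≡ 879^2 = 772641 ≡ 1148
585^32 ≡ 1148^2 = 1317904 ≡ 1292
585^64 ≡ 1292^2 = 1669264 ≡ 81
585^128 ≡ 81^2 = 6561 ≡ 56
585^256 ≡ 56^2 = 3136 ≡ 534
502 = 256 + 128 + 64 + 32 + 16 + 4 + 2, so 585^502 ≡ 534·56·81·1292·1148·1242·62 ≡ 947 (mod 1301)
1290·947 = 1221630 ≡ 1292 (mod 1301)
1292 ≡ 1292 (mod 1301); signature holds.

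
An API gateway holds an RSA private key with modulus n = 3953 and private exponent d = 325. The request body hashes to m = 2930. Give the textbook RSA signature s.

132

m^325 mod 3953 = 132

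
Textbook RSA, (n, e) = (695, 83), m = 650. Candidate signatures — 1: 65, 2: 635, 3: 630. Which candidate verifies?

3

Candidate 1: Squares mod 695: 65^1≡65, 65^2≡55, 65^4≡245, 65^8≡255, 65^16≡390, 65^32≡590, 65^64≡600; 83 = 64 + 16 + 2 + 1, so 65^83 ≡ 600·390·55·65 ≡ 45 (mod 695)
Candidate 2: Squares mod 695: 635^1≡635, 635^2≡125, 635^4≡335, 635^8≡330, 635^16≡480, 635^32≡355, 635^64≡230; 83 = 64 + 16 + 2 + 1, so 635^83 ≡ 230·480·125·635 ≡ 65 (mod 695)
Candidate 3: Squares mod 695: 630^1≡630, 630^2≡55, 630^4≡245, 630^8≡255, 630^16≡390, 630^32≡590, 630^64≡600; 83 = 64 + 16 + 2 + 1, so 630^83 ≡ 600·390·55·630 ≡ 650 (mod 695)
  → matches m = 650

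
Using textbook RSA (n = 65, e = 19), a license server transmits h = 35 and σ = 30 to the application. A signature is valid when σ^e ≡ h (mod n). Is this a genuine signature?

σ^19 mod 65 = 30
30 ≠ 35, so verification fails.

forged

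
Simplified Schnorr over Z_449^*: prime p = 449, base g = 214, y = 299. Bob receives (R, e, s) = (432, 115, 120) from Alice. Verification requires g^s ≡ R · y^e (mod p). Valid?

g^s mod p:
Squares mod 449: 214^1≡214, 214^2≡447, 214^4≡4, 214^8≡16, 214^16≡256, 214^32≡431, 214^64≡324
120 = 64 + 32 + 16 + 8, so 214^120 ≡ 324·431·256·16 ≡ 275 (mod 449)
R · y^e mod p:
Squares mod 449: 299^1≡299, 299^2≡50, 299^4≡255, 299^8≡369, 299^16≡114, 299^32≡424, 299^64≡176
115 = 64 + 32 + 16 + 2 + 1, so 299^115 ≡ 176·424·114·50·299 ≡ 69 (mod 449)
432·69 = 29808 ≡ 174 (mod 449)
275 ≠ 174; the check fails.

no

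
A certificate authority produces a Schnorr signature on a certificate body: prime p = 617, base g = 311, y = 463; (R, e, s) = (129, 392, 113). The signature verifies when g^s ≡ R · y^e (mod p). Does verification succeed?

g^s mod p:
311^2 = 96721 ≡ 469
311^4 ≡ 469^2 = 219961 ≡ 309
311^8 ≡ 309^2 = 95481 ≡ 463
311^16 ≡ 463^2 = 214369 ≡ 270
311^32 ≡ 270^2 = 72900 ≡ 94
311^64 ≡ 94^2 = 8836 ≡ 198
113 = 64 + 32 + 16 + 1, so 311^113 ≡ 198·94·270·311 ≡ 363 (mod 617)
R · y^e mod p:
463^2 = 214369 ≡ 270
463^4 ≡ 270^2 = 72900 ≡ 94
463^8 ≡ 94^2 = 8836 ≡ 198
463^16 ≡ 198^2 = 39204 ≡ 333
463^32 ≡ 333^2 = 110889 ≡ 446
463^64 ≡ 446^2 = 198916 ≡ 242
463^128 ≡ 242^2 = 58564 ≡ 566
463^256 ≡ 566^2 = 320356 ≡ 133
392 = 256 + 128 + 8, so 463^392 ≡ 133·566·198 ≡ 175 (mod 617)
129·175 = 22575 ≡ 363 (mod 617)
363 ≡ 363 (mod 617); signature holds.

passes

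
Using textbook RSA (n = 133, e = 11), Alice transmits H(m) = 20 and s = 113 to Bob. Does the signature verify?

s^2 ≡ 113^2 = 12769 ≡ 1
s^4 ≡ 1^2 = 1
s^8 ≡ 1^2 = 1
11 = 8 + 2 + 1, so s^11 ≡ 1·1·113 ≡ 113 (mod 133)
The recovered value 113 does not match the digest 20.

does not verify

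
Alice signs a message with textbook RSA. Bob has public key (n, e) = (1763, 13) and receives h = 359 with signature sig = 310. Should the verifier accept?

accept

sig^2 ≡ 310^2 = 96100 ≡ 898
sig^4 ≡ 898^2 = 806404 ≡ 713
sig^8 ≡ 713^2 = 508369 ≡ 625
13 = 8 + 4 + 1, so sig^13 ≡ 625·713·310 ≡ 359 (mod 1763)
Since 359 equals the digest 359, verification succeeds.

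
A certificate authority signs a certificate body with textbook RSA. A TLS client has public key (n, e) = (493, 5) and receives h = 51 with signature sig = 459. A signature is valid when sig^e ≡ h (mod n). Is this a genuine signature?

sig^2 ≡ 459^2 = 210681 ≡ 170
sig^4 ≡ 170^2 = 28900 ≡ 306
5 = 4 + 1, so sig^5 ≡ 306·459 ≡ 442 (mod 493)
sig^5 mod 493 = 442, but h = 51.

forged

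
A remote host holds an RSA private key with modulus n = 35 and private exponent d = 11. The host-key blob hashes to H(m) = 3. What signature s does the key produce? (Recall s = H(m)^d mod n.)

(H(m))^2 ≡ 3^2 = 9
(H(m))^4 ≡ 9^2 = 81 ≡ 11
(H(m))^8 ≡ 11^2 = 121 ≡ 16
11 = 8 + 2 + 1, so (H(m))^11 ≡ 16·9·3 ≡ 12 (mod 35)

12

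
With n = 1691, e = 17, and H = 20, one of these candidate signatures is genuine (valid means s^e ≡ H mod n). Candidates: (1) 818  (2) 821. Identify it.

Candidate 1: 818^2 = 669124 ≡ 1179; 818^4 ≡ 1179^2 = 1390041 ≡ 39; 818^8 ≡ 39^2 = 1521; 818^16 ≡ 1521^2 = 2313441 ≡ 153; 17 = 16 + 1, so 818^17 ≡ 153·818 ≡ 20 (mod 1691)
  → matches H = 20
Candidate 2: 821^2 = 674041 ≡ 1023; 821^4 ≡ 1023^2 = 1046529 ≡ 1491; 821^8 ≡ 1491^2 = 2223081 ≡ 1107; 821^16 ≡ 1107^2 = 1225449 ≡ 1165; 17 = 16 + 1, so 821^17 ≡ 1165·821 ≡ 1050 (mod 1691)

1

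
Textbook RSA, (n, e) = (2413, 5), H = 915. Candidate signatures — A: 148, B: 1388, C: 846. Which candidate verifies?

Candidate A: Squares mod 2413: 148^1≡148, 148^2≡187, 148^4≡1187; 5 = 4 + 1, so 148^5 ≡ 1187·148 ≡ 1940 (mod 2413)
Candidate B: Squares mod 2413: 1388^1≡1388, 1388^2≡970, 1388^4≡2243; 5 = 4 + 1, so 1388^5 ≡ 2243·1388 ≡ 514 (mod 2413)
Candidate C: Squares mod 2413: 846^1≡846, 846^2≡1468, 846^4≡215; 5 = 4 + 1, so 846^5 ≡ 215·846 ≡ 915 (mod 2413)
  → matches H = 915

C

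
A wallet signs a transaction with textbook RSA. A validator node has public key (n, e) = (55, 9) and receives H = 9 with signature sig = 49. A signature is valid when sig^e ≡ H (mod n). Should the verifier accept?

sig^9 mod 55 = 9
sig^9 mod 55 = 9 matches H.

accept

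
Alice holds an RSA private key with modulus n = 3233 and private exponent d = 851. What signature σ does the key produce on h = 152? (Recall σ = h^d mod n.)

h^2 ≡ 152^2 = 23104 ≡ 473
h^4 ≡ 473^2 = 223729 ≡ 652
h^8 ≡ 652^2 = 425104 ≡ 1581
h^16 ≡ 1581^2 = 2499561 ≡ 452
h^32 ≡ 452^2 = 204304 ≡ 625
h^64 ≡ 625^2 = 390625 ≡ 2665
h^128 ≡ 2665^2 = 7102225 ≡ 2557
h^256 ≡ 2557^2 = 6538249 ≡ 1123
h^512 ≡ 1123^2 = 1261129 ≡ 259
851 = 512 + 256 + 64 + 16 + 2 + 1, so h^851 ≡ 259·1123·2665·452·473·152 ≡ 1579 (mod 3233)

1579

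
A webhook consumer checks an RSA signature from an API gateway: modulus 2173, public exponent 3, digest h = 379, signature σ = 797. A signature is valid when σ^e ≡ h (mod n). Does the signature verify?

σ^3 mod 2173 = 379
σ^3 mod 2173 = 379 matches h.

verifies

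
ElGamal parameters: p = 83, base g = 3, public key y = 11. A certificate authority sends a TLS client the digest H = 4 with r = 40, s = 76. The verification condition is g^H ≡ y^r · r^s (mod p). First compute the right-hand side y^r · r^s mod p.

11^2 = 121 ≡ 38
11^4 ≡ 38^2 = 1444 ≡ 33
11^8 ≡ 33^2 = 1089 ≡ 10
11^16 ≡ 10^2 = 100 ≡ 17
11^32 ≡ 17^2 = 289 ≡ 40
40 = 32 + 8, so 11^40 ≡ 40·10 ≡ 68 (mod 83)
40^2 = 1600 ≡ 23
40^4 ≡ 23^2 = 529 ≡ 31
40^8 ≡ 31^2 = 961 ≡ 48
40^16 ≡ 48^2 = 2304 ≡ 63
40^32 ≡ 63^2 = 3969 ≡ 68
40^64 ≡ 68^2 = 4624 ≡ 59
76 = 64 + 8 + 4, so 40^76 ≡ 59·48·31 ≡ 61 (mod 83)
y^r · r^s ≡ 68·61 = 4148 ≡ 81 (mod 83)

81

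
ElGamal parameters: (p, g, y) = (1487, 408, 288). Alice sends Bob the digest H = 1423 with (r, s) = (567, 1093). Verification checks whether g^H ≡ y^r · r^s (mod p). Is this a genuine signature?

Left side g^H mod p:
408^1423 mod 1487 = 676
Right side y^r · r^s mod p:
288^567 mod 1487 = 1407
567^1093 mod 1487 = 512
1407·512 = 720384 ≡ 676 (mod 1487)
676 ≡ 676 (mod 1487), so the signature is genuine.

genuine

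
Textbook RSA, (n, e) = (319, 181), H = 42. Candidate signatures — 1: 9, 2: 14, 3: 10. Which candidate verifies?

1

Candidate 1: Squares mod 319: 9^1≡9, 9^2≡81, 9^4≡181, 9^8≡223, 9^16≡284, 9^32≡268, 9^64≡49, 9^128≡168; 181 = 128 + 32 + 16 + 4 + 1, so 9^181 ≡ 168·268·284·181·9 ≡ 42 (mod 319)
  → matches H = 42
Candidate 2: Squares mod 319: 14^1≡14, 14^2≡196, 14^4≡136, 14^8≡313, 14^16≡36, 14^32≡20, 14^64≡81, 14^128≡181; 181 = 128 + 32 + 16 + 4 + 1, so 14^181 ≡ 181·20·36·136·14 ≡ 234 (mod 319)
Candidate 3: Squares mod 319: 10^1≡10, 10^2≡100, 10^4≡111, 10^8≡199, 10^16≡45, 10^32≡111, 10^64≡199, 10^128≡45; 181 = 128 + 32 + 16 + 4 + 1, so 10^181 ≡ 45·111·45·111·10 ≡ 142 (mod 319)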